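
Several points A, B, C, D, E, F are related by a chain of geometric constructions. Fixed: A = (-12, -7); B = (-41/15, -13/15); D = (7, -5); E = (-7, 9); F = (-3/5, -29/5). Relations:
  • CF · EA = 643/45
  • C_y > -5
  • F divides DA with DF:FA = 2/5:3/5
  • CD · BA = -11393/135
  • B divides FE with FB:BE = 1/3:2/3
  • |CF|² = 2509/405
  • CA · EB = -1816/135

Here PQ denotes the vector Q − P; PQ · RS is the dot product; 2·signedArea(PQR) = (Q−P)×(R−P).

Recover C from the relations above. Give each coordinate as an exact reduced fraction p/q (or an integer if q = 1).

1. C_x = -116/45  [CF · EA = 643/45 ∩ CD · BA = -11393/135]
2. C_y = -193/45  [CF · EA = 643/45 ∩ CD · BA = -11393/135]
   → C = (-116/45, -193/45)

C = (-116/45, -193/45)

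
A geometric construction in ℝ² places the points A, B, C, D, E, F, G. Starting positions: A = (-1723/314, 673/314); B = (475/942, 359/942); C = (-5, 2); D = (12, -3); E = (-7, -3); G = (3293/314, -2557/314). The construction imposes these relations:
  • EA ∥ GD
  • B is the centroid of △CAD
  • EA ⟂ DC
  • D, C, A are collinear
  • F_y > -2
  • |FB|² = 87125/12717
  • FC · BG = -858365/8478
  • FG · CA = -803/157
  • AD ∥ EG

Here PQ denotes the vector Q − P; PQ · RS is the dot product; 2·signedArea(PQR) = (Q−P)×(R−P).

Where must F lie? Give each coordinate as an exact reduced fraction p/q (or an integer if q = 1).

1. F_x = 5185/2826  [FG · CA = -803/157 ∩ FC · BG = -858365/8478]
2. F_y = -5293/2826  [FG · CA = -803/157 ∩ FC · BG = -858365/8478]
   → F = (5185/2826, -5293/2826)

F = (5185/2826, -5293/2826)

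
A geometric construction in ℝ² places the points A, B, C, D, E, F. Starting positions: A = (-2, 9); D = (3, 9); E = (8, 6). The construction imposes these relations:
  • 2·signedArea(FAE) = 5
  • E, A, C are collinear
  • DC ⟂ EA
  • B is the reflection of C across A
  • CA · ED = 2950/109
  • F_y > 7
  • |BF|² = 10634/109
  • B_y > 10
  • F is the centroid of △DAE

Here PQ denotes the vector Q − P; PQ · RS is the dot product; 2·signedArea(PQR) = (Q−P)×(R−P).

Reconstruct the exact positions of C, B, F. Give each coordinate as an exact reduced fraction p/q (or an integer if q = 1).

B = (-718/109, 1131/109)
C = (282/109, 831/109)
F = (3, 8)

1. C_x = 282/109  [E, A, C are collinear ∩ DC ⟂ EA]
2. C_y = 831/109  [E, A, C are collinear ∩ DC ⟂ EA]
   → C = (282/109, 831/109)
3. B_x = -718/109  [B is the reflection of C across A]
4. B_y = 1131/109  [B is the reflection of C across A]
   → B = (-718/109, 1131/109)
5. F_x = 3  [F is the centroid of △DAE]
6. F_y = 8  [F is the centroid of △DAE]
   → F = (3, 8)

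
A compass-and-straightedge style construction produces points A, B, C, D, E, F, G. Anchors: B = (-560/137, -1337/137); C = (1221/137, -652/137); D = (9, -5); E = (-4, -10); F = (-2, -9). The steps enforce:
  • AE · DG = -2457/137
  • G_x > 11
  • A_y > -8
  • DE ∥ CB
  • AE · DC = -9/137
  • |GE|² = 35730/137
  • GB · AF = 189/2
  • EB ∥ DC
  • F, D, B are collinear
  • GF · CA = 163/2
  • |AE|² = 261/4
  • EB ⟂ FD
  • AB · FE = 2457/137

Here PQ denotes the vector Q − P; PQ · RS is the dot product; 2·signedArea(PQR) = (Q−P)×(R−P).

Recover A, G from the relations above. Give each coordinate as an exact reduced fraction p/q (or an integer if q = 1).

1. A_x = 7/2  [AB · FE = 2457/137 ∩ AE · DC = -9/137]
2. A_y = -7  [AB · FE = 2457/137 ∩ AE · DC = -9/137]
   → A = (7/2, -7)
3. G_x = 1519/137  [GF · CA = 163/2 ∩ AE · DG = -2457/137]
4. G_y = -581/137  [GF · CA = 163/2 ∩ AE · DG = -2457/137]
   → G = (1519/137, -581/137)

A = (7/2, -7)
G = (1519/137, -581/137)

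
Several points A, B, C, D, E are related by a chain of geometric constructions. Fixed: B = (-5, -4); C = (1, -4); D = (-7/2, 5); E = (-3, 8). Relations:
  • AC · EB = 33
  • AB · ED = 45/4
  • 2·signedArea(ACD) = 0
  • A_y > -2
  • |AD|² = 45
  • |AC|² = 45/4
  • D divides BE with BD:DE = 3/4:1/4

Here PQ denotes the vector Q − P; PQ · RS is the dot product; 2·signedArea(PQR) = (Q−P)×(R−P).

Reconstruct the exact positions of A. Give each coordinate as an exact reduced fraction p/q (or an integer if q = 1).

1. A_x = -1/2  [2·signedArea(ACD) = 0 ∩ AC · EB = 33]
2. A_y = -1  [2·signedArea(ACD) = 0 ∩ AC · EB = 33]
   → A = (-1/2, -1)

A = (-1/2, -1)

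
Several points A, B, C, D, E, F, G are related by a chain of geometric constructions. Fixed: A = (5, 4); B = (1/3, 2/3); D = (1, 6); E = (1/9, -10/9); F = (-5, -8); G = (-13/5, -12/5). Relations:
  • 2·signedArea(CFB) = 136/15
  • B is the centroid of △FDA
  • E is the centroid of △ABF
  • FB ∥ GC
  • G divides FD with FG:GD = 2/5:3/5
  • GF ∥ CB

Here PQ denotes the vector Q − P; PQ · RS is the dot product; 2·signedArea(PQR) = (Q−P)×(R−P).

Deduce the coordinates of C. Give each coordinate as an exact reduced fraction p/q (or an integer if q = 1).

1. C_x = 41/15  [GF ∥ CB ∩ FB ∥ GC]
2. C_y = 94/15  [GF ∥ CB ∩ FB ∥ GC]
   → C = (41/15, 94/15)

C = (41/15, 94/15)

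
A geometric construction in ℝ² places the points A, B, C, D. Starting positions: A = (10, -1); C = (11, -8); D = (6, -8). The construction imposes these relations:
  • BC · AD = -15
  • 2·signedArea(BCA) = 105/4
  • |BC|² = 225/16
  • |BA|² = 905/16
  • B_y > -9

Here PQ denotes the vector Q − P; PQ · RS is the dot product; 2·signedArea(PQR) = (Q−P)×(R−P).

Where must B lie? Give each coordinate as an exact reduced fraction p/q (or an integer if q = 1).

B = (29/4, -8)

1. B_x = 29/4  [2·signedArea(BCA) = 105/4 ∩ BC · AD = -15]
2. B_y = -8  [2·signedArea(BCA) = 105/4 ∩ BC · AD = -15]
   → B = (29/4, -8)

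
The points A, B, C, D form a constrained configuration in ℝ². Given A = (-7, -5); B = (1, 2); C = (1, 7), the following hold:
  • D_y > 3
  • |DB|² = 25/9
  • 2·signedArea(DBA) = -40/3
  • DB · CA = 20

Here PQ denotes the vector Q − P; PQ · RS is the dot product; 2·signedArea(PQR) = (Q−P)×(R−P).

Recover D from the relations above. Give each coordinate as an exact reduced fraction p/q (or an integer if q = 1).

D = (1, 11/3)

1. D_x = 1  [2·signedArea(DBA) = -40/3 ∩ DB · CA = 20]
2. D_y = 11/3  [2·signedArea(DBA) = -40/3 ∩ DB · CA = 20]
   → D = (1, 11/3)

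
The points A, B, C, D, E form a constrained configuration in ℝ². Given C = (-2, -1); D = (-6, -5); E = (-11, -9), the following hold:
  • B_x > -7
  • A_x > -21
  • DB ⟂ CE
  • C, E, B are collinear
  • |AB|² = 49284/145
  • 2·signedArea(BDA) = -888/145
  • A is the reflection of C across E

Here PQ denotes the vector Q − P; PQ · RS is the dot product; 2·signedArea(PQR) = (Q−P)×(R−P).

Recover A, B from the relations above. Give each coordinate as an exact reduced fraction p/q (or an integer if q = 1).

A = (-20, -17)
B = (-902/145, -689/145)

1. A_x = -20  [A is the reflection of C across E]
2. A_y = -17  [A is the reflection of C across E]
   → A = (-20, -17)
3. B_x = -902/145  [C, E, B are collinear ∩ DB ⟂ CE]
4. B_y = -689/145  [C, E, B are collinear ∩ DB ⟂ CE]
   → B = (-902/145, -689/145)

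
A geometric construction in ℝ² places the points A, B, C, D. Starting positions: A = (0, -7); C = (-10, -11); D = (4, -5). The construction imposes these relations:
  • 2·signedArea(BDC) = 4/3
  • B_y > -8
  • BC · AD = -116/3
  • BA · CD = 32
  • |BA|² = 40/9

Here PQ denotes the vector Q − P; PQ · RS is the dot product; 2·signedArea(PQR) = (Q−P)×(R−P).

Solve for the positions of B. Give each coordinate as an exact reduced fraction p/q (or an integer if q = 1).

1. B_x = -2  [BC · AD = -116/3 ∩ 2·signedArea(BDC) = 4/3]
2. B_y = -23/3  [BC · AD = -116/3 ∩ 2·signedArea(BDC) = 4/3]
   → B = (-2, -23/3)

B = (-2, -23/3)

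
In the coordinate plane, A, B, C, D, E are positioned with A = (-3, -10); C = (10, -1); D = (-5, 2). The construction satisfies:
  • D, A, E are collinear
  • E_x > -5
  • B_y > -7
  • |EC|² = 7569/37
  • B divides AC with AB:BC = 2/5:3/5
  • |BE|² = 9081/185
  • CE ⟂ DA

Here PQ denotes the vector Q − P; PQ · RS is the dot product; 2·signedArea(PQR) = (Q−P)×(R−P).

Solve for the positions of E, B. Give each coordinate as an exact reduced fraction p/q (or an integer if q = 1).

B = (11/5, -32/5)
E = (-152/37, -124/37)

1. E_x = -152/37  [D, A, E are collinear ∩ CE ⟂ DA]
2. E_y = -124/37  [D, A, E are collinear ∩ CE ⟂ DA]
   → E = (-152/37, -124/37)
3. B_x = 11/5  [B divides AC with AB:BC = 2/5:3/5]
4. B_y = -32/5  [B divides AC with AB:BC = 2/5:3/5]
   → B = (11/5, -32/5)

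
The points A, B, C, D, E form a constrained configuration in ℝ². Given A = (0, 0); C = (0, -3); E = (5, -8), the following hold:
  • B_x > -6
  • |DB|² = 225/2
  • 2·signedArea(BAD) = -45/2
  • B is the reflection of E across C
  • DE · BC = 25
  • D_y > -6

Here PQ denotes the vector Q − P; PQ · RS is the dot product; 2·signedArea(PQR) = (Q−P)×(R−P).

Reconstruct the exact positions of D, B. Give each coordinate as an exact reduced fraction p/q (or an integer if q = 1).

1. B_x = -5  [B is the reflection of E across C]
2. B_y = 2  [B is the reflection of E across C]
   → B = (-5, 2)
3. D_x = 5/2  [DE · BC = 25 ∩ 2·signedArea(BAD) = -45/2]
4. D_y = -11/2  [DE · BC = 25 ∩ 2·signedArea(BAD) = -45/2]
   → D = (5/2, -11/2)

B = (-5, 2)
D = (5/2, -11/2)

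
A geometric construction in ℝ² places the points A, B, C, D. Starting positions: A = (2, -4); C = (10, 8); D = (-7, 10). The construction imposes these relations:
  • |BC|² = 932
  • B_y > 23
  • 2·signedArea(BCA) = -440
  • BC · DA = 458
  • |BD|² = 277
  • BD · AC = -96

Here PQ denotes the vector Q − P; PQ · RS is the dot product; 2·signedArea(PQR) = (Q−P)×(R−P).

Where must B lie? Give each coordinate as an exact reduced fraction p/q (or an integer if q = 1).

B = (-16, 24)

1. B_x = -16  [BD · AC = -96 ∩ BC · DA = 458]
2. B_y = 24  [BD · AC = -96 ∩ BC · DA = 458]
   → B = (-16, 24)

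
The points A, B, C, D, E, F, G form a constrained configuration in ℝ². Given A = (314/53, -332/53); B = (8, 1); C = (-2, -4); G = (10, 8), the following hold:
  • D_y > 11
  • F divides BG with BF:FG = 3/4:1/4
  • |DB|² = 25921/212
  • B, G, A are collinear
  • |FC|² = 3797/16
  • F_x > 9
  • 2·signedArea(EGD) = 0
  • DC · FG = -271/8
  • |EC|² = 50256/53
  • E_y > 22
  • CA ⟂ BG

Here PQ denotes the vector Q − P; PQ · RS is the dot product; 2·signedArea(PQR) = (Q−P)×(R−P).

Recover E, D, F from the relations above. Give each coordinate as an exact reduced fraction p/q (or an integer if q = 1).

1. F_x = 19/2  [F divides BG with BF:FG = 3/4:1/4]
2. F_y = 25/4  [F divides BG with BF:FG = 3/4:1/4]
   → F = (19/2, 25/4)
3. D_x = 585/53  [line -1/2·x + -7/4·y + 207/8 = 0 ∩ |DB|² = 25921/212]
4. D_y = 1233/106  [line -1/2·x + -7/4·y + 207/8 = 0 ∩ |DB|² = 25921/212]
   → D = (585/53, 1233/106)
5. E_x = 746/53  [line -385/106·x + 55/53·y + 1485/53 = 0 ∩ |EC|² = 50256/53]
6. E_y = 1180/53  [line -385/106·x + 55/53·y + 1485/53 = 0 ∩ |EC|² = 50256/53]
   → E = (746/53, 1180/53)

D = (585/53, 1233/106)
E = (746/53, 1180/53)
F = (19/2, 25/4)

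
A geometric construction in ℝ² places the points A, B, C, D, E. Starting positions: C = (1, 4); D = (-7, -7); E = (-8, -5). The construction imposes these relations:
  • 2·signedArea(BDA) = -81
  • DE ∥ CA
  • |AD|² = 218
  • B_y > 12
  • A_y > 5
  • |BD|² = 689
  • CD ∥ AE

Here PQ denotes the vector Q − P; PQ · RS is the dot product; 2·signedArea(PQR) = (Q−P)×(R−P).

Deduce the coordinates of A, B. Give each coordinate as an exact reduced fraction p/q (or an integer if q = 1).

A = (0, 6)
B = (10, 13)

1. A_x = 0  [CD ∥ AE ∩ DE ∥ CA]
2. A_y = 6  [CD ∥ AE ∩ DE ∥ CA]
   → A = (0, 6)
3. B_x = 10  [line -13·x + 7·y + 39 = 0 ∩ |BD|² = 689]
4. B_y = 13  [line -13·x + 7·y + 39 = 0 ∩ |BD|² = 689]
   → B = (10, 13)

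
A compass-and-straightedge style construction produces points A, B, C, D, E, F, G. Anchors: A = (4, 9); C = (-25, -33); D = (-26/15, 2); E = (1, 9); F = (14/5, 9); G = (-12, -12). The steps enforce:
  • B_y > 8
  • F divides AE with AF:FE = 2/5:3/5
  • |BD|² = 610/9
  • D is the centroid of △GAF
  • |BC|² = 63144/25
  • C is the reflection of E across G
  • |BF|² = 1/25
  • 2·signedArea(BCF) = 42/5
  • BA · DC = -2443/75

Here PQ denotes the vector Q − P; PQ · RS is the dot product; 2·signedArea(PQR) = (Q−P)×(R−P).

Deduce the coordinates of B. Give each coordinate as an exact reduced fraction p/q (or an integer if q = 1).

B = (13/5, 9)

1. B_x = 13/5  [2·signedArea(BCF) = 42/5 ∩ BA · DC = -2443/75]
2. B_y = 9  [2·signedArea(BCF) = 42/5 ∩ BA · DC = -2443/75]
   → B = (13/5, 9)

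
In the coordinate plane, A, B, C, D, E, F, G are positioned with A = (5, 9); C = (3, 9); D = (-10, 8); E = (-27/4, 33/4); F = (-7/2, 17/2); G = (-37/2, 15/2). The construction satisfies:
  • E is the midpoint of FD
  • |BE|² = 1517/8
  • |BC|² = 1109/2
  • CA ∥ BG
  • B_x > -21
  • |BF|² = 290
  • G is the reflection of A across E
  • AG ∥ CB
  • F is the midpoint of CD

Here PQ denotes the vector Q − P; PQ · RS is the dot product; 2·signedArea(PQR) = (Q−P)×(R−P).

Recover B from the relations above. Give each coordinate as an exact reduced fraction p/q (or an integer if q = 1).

B = (-41/2, 15/2)

1. B_x = -41/2  [CA ∥ BG ∩ AG ∥ CB]
2. B_y = 15/2  [CA ∥ BG ∩ AG ∥ CB]
   → B = (-41/2, 15/2)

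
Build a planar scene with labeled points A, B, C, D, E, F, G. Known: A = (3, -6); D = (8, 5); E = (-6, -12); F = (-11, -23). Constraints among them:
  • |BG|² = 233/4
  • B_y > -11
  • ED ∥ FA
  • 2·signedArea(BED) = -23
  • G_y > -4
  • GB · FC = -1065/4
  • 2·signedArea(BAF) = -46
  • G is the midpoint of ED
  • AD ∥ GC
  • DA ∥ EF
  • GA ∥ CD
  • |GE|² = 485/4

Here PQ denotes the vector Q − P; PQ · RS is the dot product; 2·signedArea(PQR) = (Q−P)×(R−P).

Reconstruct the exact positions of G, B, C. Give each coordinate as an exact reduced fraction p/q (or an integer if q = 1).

1. G_x = 1  [G is the midpoint of ED]
2. G_y = -7/2  [G is the midpoint of ED]
   → G = (1, -7/2)
3. C_x = 6  [GA ∥ CD ∩ AD ∥ GC]
4. C_y = 15/2  [GA ∥ CD ∩ AD ∥ GC]
   → C = (6, 15/2)
5. B_x = -3  [2·signedArea(BAF) = -46 ∩ GB · FC = -1065/4]
6. B_y = -10  [2·signedArea(BAF) = -46 ∩ GB · FC = -1065/4]
   → B = (-3, -10)

B = (-3, -10)
C = (6, 15/2)
G = (1, -7/2)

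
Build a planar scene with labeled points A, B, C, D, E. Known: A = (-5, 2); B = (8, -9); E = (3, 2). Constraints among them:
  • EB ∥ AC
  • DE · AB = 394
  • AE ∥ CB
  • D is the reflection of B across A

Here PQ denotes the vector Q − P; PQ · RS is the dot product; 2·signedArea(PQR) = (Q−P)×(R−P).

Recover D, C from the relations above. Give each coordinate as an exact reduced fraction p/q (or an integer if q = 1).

C = (0, -9)
D = (-18, 13)

1. D_x = -18  [D is the reflection of B across A]
2. D_y = 13  [D is the reflection of B across A]
   → D = (-18, 13)
3. C_x = 0  [AE ∥ CB ∩ EB ∥ AC]
4. C_y = -9  [AE ∥ CB ∩ EB ∥ AC]
   → C = (0, -9)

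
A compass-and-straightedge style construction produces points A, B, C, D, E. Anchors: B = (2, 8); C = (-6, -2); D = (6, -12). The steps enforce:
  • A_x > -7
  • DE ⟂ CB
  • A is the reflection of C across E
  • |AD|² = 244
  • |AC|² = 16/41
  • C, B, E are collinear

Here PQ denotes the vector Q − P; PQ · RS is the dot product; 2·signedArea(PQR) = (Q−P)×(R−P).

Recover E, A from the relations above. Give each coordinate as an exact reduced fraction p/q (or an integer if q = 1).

A = (-262/41, -102/41)
E = (-254/41, -92/41)

1. E_x = -254/41  [C, B, E are collinear ∩ DE ⟂ CB]
2. E_y = -92/41  [C, B, E are collinear ∩ DE ⟂ CB]
   → E = (-254/41, -92/41)
3. A_x = -262/41  [A is the reflection of C across E]
4. A_y = -102/41  [A is the reflection of C across E]
   → A = (-262/41, -102/41)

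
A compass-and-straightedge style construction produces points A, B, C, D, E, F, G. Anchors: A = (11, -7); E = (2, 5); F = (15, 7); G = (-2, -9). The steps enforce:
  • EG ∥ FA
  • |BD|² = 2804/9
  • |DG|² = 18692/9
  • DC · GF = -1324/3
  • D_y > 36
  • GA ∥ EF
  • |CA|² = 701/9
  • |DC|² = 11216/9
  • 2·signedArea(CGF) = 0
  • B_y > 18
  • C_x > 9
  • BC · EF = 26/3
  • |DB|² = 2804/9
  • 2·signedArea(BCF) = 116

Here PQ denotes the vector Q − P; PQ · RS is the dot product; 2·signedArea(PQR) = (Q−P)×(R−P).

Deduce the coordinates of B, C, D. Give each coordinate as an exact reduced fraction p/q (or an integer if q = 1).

B = (6, 19)
C = (28/3, 5/3)
D = (8/3, 109/3)

1. C_x = 28/3  [line -16·x + 17·y + 121 = 0 ∩ |CA|² = 701/9]
2. C_y = 5/3  [line -16·x + 17·y + 121 = 0 ∩ |CA|² = 701/9]
   → C = (28/3, 5/3)
3. D_x = 8/3  [line -17·x + -16·y + 1880/3 = 0 ∩ |DG|² = 18692/9]
4. D_y = 109/3  [line -17·x + -16·y + 1880/3 = 0 ∩ |DG|² = 18692/9]
   → D = (8/3, 109/3)
5. B_x = 6  [2·signedArea(BCF) = 116 ∩ BC · EF = 26/3]
6. B_y = 19  [2·signedArea(BCF) = 116 ∩ BC · EF = 26/3]
   → B = (6, 19)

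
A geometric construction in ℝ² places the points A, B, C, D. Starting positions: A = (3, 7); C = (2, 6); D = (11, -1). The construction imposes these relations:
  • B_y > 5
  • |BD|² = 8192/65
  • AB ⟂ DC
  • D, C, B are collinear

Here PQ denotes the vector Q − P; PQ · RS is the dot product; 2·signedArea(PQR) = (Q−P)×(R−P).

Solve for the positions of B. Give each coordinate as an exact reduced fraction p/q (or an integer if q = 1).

1. B_x = 139/65  [D, C, B are collinear ∩ AB ⟂ DC]
2. B_y = 383/65  [D, C, B are collinear ∩ AB ⟂ DC]
   → B = (139/65, 383/65)

B = (139/65, 383/65)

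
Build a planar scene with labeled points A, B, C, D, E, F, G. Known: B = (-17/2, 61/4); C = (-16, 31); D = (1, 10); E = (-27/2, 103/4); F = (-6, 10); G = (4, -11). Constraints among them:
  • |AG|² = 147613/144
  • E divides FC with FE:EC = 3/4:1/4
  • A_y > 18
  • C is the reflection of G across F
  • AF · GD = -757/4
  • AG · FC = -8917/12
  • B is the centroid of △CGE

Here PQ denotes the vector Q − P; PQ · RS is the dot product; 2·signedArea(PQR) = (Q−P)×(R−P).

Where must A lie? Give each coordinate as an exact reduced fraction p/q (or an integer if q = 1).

1. A_x = -47/6  [AF · GD = -757/4 ∩ AG · FC = -8917/12]
2. A_y = 75/4  [AF · GD = -757/4 ∩ AG · FC = -8917/12]
   → A = (-47/6, 75/4)

A = (-47/6, 75/4)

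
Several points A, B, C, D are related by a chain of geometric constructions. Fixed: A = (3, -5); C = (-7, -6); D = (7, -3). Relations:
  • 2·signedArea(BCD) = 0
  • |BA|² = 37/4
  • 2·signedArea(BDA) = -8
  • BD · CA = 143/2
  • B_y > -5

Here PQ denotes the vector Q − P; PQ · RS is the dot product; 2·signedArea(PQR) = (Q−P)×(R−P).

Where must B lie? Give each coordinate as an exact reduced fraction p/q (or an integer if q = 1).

1. B_x = 0  [2·signedArea(BCD) = 0 ∩ BD · CA = 143/2]
2. B_y = -9/2  [2·signedArea(BCD) = 0 ∩ BD · CA = 143/2]
   → B = (0, -9/2)

B = (0, -9/2)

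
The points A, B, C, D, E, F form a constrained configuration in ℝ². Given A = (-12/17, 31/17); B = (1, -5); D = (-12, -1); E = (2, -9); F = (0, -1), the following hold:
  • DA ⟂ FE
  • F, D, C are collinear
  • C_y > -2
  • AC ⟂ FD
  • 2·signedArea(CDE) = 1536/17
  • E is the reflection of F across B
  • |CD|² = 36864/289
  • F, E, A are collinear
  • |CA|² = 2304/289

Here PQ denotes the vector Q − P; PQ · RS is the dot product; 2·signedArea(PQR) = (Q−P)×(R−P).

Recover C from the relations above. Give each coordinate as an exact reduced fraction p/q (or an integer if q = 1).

C = (-12/17, -1)

1. C_x = -12/17  [F, D, C are collinear ∩ AC ⟂ FD]
2. C_y = -1  [F, D, C are collinear ∩ AC ⟂ FD]
   → C = (-12/17, -1)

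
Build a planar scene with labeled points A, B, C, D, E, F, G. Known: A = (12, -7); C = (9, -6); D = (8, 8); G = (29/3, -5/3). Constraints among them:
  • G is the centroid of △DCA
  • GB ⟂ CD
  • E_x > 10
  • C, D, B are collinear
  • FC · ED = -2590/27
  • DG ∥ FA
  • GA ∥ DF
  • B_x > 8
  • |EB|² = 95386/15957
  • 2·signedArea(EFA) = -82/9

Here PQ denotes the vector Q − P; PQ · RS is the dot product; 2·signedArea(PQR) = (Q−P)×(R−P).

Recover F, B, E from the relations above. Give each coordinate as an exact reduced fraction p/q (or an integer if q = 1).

B = (1713/197, -342/197)
E = (94/9, -31/9)
F = (31/3, 8/3)

1. F_x = 31/3  [DG ∥ FA ∩ GA ∥ DF]
2. F_y = 8/3  [DG ∥ FA ∩ GA ∥ DF]
   → F = (31/3, 8/3)
3. B_x = 1713/197  [C, D, B are collinear ∩ GB ⟂ CD]
4. B_y = -342/197  [C, D, B are collinear ∩ GB ⟂ CD]
   → B = (1713/197, -342/197)
5. E_x = 94/9  [2·signedArea(EFA) = -82/9 ∩ FC · ED = -2590/27]
6. E_y = -31/9  [2·signedArea(EFA) = -82/9 ∩ FC · ED = -2590/27]
   → E = (94/9, -31/9)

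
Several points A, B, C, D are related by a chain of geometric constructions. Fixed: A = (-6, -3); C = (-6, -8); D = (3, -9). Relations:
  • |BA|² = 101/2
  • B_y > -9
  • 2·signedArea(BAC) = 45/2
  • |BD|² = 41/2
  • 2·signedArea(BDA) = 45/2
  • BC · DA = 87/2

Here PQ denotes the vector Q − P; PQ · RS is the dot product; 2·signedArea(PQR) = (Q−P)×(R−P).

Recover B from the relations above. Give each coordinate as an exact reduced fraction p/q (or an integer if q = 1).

B = (-3/2, -17/2)

1. B_x = -3/2  [2·signedArea(BDA) = 45/2 ∩ BC · DA = 87/2]
2. B_y = -17/2  [2·signedArea(BDA) = 45/2 ∩ BC · DA = 87/2]
   → B = (-3/2, -17/2)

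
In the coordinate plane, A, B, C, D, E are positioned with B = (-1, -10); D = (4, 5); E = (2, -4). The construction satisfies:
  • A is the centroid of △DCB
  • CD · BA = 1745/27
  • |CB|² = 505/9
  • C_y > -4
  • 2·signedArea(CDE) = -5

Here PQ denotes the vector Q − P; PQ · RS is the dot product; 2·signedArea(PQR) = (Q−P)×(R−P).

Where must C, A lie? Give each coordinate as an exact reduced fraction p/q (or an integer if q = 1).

1. C_x = 5/3  [line 9·x + -2·y + -21 = 0 ∩ |CB|² = 505/9]
2. C_y = -3  [line 9·x + -2·y + -21 = 0 ∩ |CB|² = 505/9]
   → C = (5/3, -3)
3. A_x = 14/9  [A is the centroid of △DCB]
4. A_y = -8/3  [A is the centroid of △DCB]
   → A = (14/9, -8/3)

A = (14/9, -8/3)
C = (5/3, -3)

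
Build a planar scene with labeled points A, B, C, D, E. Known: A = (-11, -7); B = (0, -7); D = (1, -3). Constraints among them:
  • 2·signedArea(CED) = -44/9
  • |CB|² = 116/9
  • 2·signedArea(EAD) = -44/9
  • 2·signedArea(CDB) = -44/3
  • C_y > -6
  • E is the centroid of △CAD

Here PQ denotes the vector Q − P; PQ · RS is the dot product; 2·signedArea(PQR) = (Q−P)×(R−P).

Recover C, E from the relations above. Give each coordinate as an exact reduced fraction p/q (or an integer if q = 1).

1. C_x = -10/3  [line 4·x + -1·y + 23/3 = 0 ∩ |CB|² = 116/9]
2. C_y = -17/3  [line 4·x + -1·y + 23/3 = 0 ∩ |CB|² = 116/9]
   → C = (-10/3, -17/3)
3. E_x = -40/9  [E is the centroid of △CAD]
4. E_y = -47/9  [E is the centroid of △CAD]
   → E = (-40/9, -47/9)

C = (-10/3, -17/3)
E = (-40/9, -47/9)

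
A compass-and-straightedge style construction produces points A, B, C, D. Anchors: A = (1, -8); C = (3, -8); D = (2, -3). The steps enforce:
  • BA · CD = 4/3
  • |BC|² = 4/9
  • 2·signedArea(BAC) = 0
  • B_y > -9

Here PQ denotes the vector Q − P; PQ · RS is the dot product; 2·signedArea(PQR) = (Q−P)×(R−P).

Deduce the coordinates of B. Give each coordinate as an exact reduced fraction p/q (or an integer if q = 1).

B = (7/3, -8)

1. B_x = 7/3  [2·signedArea(BAC) = 0 ∩ BA · CD = 4/3]
2. B_y = -8  [2·signedArea(BAC) = 0 ∩ BA · CD = 4/3]
   → B = (7/3, -8)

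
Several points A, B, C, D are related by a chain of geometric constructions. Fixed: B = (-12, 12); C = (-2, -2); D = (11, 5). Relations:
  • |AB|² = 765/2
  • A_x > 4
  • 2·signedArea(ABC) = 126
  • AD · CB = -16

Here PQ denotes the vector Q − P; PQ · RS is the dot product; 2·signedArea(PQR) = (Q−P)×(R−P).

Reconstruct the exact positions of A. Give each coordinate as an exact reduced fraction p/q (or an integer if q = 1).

A = (9/2, 3/2)

1. A_x = 9/2  [AD · CB = -16 ∩ 2·signedArea(ABC) = 126]
2. A_y = 3/2  [AD · CB = -16 ∩ 2·signedArea(ABC) = 126]
   → A = (9/2, 3/2)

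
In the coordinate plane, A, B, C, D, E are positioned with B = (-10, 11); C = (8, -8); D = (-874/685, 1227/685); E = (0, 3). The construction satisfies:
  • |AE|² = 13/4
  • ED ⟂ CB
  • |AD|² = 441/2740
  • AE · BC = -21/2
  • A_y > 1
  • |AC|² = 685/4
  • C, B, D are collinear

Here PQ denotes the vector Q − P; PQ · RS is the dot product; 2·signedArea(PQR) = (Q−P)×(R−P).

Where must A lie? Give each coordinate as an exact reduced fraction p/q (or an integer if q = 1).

A = (-1, 3/2)

1. A_x = -1  [line -18·x + 19·y + -93/2 = 0 ∩ |AC|² = 685/4]
2. A_y = 3/2  [line -18·x + 19·y + -93/2 = 0 ∩ |AC|² = 685/4]
   → A = (-1, 3/2)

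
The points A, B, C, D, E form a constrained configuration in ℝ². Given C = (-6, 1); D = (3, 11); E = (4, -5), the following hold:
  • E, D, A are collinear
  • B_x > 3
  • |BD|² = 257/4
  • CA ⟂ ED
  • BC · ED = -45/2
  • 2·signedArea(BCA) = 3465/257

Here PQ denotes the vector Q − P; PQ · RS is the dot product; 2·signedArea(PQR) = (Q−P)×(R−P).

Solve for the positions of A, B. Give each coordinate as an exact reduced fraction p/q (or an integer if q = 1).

A = (922/257, 411/257)
B = (7/2, 3)

1. A_x = 922/257  [E, D, A are collinear ∩ CA ⟂ ED]
2. A_y = 411/257  [E, D, A are collinear ∩ CA ⟂ ED]
   → A = (922/257, 411/257)
3. B_x = 7/2  [line 1·x + -16·y + 89/2 = 0 ∩ |BD|² = 257/4]
4. B_y = 3  [line 1·x + -16·y + 89/2 = 0 ∩ |BD|² = 257/4]
   → B = (7/2, 3)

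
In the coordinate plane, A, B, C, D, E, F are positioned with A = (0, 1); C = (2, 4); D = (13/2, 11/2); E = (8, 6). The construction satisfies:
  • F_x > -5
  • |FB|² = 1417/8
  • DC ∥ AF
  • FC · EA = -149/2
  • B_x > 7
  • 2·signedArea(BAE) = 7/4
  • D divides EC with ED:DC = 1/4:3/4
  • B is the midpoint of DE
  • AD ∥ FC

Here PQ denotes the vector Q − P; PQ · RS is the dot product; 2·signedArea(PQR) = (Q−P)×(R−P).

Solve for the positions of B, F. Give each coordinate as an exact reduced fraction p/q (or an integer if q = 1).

B = (29/4, 23/4)
F = (-9/2, -1/2)

1. B_x = 29/4  [B is the midpoint of DE]
2. B_y = 23/4  [B is the midpoint of DE]
   → B = (29/4, 23/4)
3. F_x = -9/2  [AD ∥ FC ∩ DC ∥ AF]
4. F_y = -1/2  [AD ∥ FC ∩ DC ∥ AF]
   → F = (-9/2, -1/2)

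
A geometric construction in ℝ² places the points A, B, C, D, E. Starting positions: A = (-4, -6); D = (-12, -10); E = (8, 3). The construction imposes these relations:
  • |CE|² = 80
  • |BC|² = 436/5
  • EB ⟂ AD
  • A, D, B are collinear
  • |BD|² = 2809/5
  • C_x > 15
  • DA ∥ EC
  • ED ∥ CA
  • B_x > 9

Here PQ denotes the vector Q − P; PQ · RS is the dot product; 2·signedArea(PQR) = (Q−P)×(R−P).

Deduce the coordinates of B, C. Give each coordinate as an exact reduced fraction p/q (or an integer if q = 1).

1. B_x = 46/5  [A, D, B are collinear ∩ EB ⟂ AD]
2. B_y = 3/5  [A, D, B are collinear ∩ EB ⟂ AD]
   → B = (46/5, 3/5)
3. C_x = 16  [ED ∥ CA ∩ DA ∥ EC]
4. C_y = 7  [ED ∥ CA ∩ DA ∥ EC]
   → C = (16, 7)

B = (46/5, 3/5)
C = (16, 7)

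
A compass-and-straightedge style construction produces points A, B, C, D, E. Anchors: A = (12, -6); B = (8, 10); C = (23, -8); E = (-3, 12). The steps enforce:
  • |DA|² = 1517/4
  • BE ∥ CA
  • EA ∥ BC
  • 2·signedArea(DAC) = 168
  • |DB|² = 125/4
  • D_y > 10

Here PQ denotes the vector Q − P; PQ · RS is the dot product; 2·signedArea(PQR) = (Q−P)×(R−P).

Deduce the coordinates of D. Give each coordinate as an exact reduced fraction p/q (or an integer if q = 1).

D = (5/2, 11)

1. D_x = 5/2  [line 2·x + 11·y + -126 = 0 ∩ |DA|² = 1517/4]
2. D_y = 11  [line 2·x + 11·y + -126 = 0 ∩ |DA|² = 1517/4]
   → D = (5/2, 11)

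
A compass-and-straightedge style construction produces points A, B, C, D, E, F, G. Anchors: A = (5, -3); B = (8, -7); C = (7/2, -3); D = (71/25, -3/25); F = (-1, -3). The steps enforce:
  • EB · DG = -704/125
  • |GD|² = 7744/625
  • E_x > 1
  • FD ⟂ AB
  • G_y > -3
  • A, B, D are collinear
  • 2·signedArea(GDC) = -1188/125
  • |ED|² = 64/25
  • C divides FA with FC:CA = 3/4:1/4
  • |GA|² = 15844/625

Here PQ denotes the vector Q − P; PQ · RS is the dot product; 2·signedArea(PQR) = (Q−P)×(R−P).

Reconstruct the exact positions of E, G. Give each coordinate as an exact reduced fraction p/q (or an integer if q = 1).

E = (39/25, -27/25)
G = (3/125, -279/125)

1. G_x = 3/125  [line 72/25·x + 33/50·y + 351/250 = 0 ∩ |GA|² = 15844/625]
2. G_y = -279/125  [line 72/25·x + 33/50·y + 351/250 = 0 ∩ |GA|² = 15844/625]
   → G = (3/125, -279/125)
3. E_x = 39/25  [line 352/125·x + 264/125·y + -264/125 = 0 ∩ |ED|² = 64/25]
4. E_y = -27/25  [line 352/125·x + 264/125·y + -264/125 = 0 ∩ |ED|² = 64/25]
   → E = (39/25, -27/25)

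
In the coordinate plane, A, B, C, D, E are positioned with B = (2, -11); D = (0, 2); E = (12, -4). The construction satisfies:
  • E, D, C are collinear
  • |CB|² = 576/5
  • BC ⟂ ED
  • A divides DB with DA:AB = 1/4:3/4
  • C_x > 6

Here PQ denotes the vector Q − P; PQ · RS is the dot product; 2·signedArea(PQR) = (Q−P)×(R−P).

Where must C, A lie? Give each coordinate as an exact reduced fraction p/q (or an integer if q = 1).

1. C_x = 34/5  [E, D, C are collinear ∩ BC ⟂ ED]
2. C_y = -7/5  [E, D, C are collinear ∩ BC ⟂ ED]
   → C = (34/5, -7/5)
3. A_x = 1/2  [A divides DB with DA:AB = 1/4:3/4]
4. A_y = -5/4  [A divides DB with DA:AB = 1/4:3/4]
   → A = (1/2, -5/4)

A = (1/2, -5/4)
C = (34/5, -7/5)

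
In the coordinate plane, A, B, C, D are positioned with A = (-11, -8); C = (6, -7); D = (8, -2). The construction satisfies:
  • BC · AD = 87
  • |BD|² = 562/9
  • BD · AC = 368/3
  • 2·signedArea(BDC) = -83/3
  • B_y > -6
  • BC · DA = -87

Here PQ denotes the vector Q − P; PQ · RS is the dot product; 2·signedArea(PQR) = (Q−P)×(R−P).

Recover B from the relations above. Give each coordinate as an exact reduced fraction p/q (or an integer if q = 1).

B = (1, -17/3)

1. B_x = 1  [BC · AD = 87 ∩ BD · AC = 368/3]
2. B_y = -17/3  [BC · AD = 87 ∩ BD · AC = 368/3]
   → B = (1, -17/3)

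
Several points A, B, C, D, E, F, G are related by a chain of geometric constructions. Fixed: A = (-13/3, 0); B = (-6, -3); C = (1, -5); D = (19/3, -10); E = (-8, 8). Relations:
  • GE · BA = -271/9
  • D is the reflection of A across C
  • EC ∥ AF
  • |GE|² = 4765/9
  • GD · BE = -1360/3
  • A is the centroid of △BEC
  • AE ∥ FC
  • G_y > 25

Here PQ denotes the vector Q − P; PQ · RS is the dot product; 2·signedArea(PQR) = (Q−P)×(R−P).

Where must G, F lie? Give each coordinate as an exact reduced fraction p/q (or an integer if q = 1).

1. G_x = -67/3  [GD · BE = -1360/3 ∩ GE · BA = -271/9]
2. G_y = 26  [GD · BE = -1360/3 ∩ GE · BA = -271/9]
   → G = (-67/3, 26)
3. F_x = 14/3  [AE ∥ FC ∩ EC ∥ AF]
4. F_y = -13  [AE ∥ FC ∩ EC ∥ AF]
   → F = (14/3, -13)

F = (14/3, -13)
G = (-67/3, 26)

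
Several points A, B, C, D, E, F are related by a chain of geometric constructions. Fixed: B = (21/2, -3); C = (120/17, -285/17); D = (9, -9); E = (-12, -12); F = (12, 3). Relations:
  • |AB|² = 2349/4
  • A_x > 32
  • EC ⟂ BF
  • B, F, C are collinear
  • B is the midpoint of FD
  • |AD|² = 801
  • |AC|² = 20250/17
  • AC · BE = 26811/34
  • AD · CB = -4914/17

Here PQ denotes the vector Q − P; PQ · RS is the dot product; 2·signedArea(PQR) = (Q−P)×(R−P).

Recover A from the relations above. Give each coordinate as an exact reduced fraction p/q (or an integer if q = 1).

1. A_x = 33  [AD · CB = -4914/17 ∩ AC · BE = 26811/34]
2. A_y = 6  [AD · CB = -4914/17 ∩ AC · BE = 26811/34]
   → A = (33, 6)

A = (33, 6)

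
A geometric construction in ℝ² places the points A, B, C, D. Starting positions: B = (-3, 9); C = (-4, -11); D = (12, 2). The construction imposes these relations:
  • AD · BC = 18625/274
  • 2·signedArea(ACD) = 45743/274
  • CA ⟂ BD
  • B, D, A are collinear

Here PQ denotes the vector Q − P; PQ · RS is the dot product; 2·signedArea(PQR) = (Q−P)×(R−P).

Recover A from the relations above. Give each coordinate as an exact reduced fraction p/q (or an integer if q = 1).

1. A_x = 1053/274  [B, D, A are collinear ∩ CA ⟂ BD]
2. A_y = 1591/274  [B, D, A are collinear ∩ CA ⟂ BD]
   → A = (1053/274, 1591/274)

A = (1053/274, 1591/274)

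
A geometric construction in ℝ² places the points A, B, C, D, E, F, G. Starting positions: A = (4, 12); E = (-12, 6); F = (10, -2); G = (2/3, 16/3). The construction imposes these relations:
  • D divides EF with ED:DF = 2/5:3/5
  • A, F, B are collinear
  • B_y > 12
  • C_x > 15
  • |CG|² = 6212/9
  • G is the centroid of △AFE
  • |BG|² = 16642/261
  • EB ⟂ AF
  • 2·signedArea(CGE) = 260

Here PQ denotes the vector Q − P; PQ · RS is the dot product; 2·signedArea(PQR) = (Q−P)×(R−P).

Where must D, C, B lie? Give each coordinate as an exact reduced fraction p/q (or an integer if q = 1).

B = (107/29, 369/29)
C = (16, -16)
D = (-16/5, 14/5)

1. D_x = -16/5  [D divides EF with ED:DF = 2/5:3/5]
2. D_y = 14/5  [D divides EF with ED:DF = 2/5:3/5]
   → D = (-16/5, 14/5)
3. C_x = 16  [line -2/3·x + -38/3·y + -192 = 0 ∩ |CG|² = 6212/9]
4. C_y = -16  [line -2/3·x + -38/3·y + -192 = 0 ∩ |CG|² = 6212/9]
   → C = (16, -16)
5. B_x = 107/29  [A, F, B are collinear ∩ EB ⟂ AF]
6. B_y = 369/29  [A, F, B are collinear ∩ EB ⟂ AF]
   → B = (107/29, 369/29)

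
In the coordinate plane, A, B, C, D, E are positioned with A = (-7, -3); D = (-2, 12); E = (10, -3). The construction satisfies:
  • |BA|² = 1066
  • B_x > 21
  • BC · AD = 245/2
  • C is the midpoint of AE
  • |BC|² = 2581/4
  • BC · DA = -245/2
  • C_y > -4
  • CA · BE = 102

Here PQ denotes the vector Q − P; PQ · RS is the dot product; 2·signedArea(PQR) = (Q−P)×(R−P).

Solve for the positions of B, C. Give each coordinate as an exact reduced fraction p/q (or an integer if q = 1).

1. C_x = 3/2  [C is the midpoint of AE]
2. C_y = -3  [C is the midpoint of AE]
   → C = (3/2, -3)
3. B_x = 22  [BC · DA = -245/2 ∩ CA · BE = 102]
4. B_y = -18  [BC · DA = -245/2 ∩ CA · BE = 102]
   → B = (22, -18)

B = (22, -18)
C = (3/2, -3)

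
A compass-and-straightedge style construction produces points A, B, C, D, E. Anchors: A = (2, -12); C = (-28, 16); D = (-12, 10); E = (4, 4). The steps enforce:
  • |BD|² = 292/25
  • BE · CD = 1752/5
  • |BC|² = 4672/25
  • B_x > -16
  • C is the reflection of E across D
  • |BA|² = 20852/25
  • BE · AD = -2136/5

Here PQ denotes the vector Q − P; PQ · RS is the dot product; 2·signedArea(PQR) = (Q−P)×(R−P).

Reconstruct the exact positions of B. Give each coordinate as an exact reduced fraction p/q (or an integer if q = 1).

1. B_x = -76/5  [BE · AD = -2136/5 ∩ BE · CD = 1752/5]
2. B_y = 56/5  [BE · AD = -2136/5 ∩ BE · CD = 1752/5]
   → B = (-76/5, 56/5)

B = (-76/5, 56/5)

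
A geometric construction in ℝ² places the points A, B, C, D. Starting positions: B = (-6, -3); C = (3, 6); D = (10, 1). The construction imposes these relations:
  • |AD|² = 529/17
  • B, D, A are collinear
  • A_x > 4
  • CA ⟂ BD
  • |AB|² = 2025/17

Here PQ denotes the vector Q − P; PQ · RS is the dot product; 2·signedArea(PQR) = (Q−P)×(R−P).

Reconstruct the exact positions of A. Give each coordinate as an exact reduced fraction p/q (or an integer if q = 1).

A = (78/17, -6/17)

1. A_x = 78/17  [B, D, A are collinear ∩ CA ⟂ BD]
2. A_y = -6/17  [B, D, A are collinear ∩ CA ⟂ BD]
   → A = (78/17, -6/17)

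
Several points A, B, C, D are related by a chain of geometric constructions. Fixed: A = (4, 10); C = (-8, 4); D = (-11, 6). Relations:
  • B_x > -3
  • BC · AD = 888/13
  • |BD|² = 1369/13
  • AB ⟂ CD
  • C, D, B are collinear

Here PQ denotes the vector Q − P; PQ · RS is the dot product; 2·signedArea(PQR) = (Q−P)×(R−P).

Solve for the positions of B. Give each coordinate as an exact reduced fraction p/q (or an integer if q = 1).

B = (-32/13, 4/13)

1. B_x = -32/13  [C, D, B are collinear ∩ AB ⟂ CD]
2. B_y = 4/13  [C, D, B are collinear ∩ AB ⟂ CD]
   → B = (-32/13, 4/13)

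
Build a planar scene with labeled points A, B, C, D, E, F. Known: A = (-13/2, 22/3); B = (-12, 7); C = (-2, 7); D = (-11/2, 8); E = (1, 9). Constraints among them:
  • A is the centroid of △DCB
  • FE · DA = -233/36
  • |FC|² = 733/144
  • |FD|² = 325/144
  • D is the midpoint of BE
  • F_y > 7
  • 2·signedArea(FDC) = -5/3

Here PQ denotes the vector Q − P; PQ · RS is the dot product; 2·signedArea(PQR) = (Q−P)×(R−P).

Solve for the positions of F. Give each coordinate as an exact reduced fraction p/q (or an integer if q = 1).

F = (-17/4, 43/6)

1. F_x = -17/4  [2·signedArea(FDC) = -5/3 ∩ FE · DA = -233/36]
2. F_y = 43/6  [2·signedArea(FDC) = -5/3 ∩ FE · DA = -233/36]
   → F = (-17/4, 43/6)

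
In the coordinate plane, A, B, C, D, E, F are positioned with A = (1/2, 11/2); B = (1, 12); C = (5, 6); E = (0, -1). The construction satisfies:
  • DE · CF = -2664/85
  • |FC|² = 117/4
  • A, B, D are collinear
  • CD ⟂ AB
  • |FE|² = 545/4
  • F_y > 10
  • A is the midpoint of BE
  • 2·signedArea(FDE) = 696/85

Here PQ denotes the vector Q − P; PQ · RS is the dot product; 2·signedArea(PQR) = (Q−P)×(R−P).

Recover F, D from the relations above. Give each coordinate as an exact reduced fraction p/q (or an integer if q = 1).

D = (48/85, 539/85)
F = (2, 21/2)

1. D_x = 48/85  [A, B, D are collinear ∩ CD ⟂ AB]
2. D_y = 539/85  [A, B, D are collinear ∩ CD ⟂ AB]
   → D = (48/85, 539/85)
3. F_x = 2  [2·signedArea(FDE) = 696/85 ∩ DE · CF = -2664/85]
4. F_y = 21/2  [2·signedArea(FDE) = 696/85 ∩ DE · CF = -2664/85]
   → F = (2, 21/2)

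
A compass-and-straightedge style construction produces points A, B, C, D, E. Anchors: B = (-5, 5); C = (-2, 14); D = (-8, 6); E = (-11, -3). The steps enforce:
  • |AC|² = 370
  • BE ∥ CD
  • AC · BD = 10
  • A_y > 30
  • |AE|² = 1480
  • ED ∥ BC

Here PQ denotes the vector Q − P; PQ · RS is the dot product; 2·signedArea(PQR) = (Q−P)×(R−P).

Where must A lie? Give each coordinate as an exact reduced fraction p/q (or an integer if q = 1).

1. A_x = 7  [line 3·x + -1·y + 10 = 0 ∩ |AC|² = 370]
2. A_y = 31  [line 3·x + -1·y + 10 = 0 ∩ |AC|² = 370]
   → A = (7, 31)

A = (7, 31)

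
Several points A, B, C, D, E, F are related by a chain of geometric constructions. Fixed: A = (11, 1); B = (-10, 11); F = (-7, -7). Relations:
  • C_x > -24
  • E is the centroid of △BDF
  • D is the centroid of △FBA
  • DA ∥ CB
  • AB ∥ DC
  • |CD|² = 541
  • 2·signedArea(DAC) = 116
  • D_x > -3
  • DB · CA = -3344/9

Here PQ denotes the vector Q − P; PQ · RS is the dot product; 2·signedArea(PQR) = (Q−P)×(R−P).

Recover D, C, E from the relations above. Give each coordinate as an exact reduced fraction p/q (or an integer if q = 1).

1. D_x = -2  [D is the centroid of △FBA]
2. D_y = 5/3  [D is the centroid of △FBA]
   → D = (-2, 5/3)
3. C_x = -23  [DA ∥ CB ∩ AB ∥ DC]
4. C_y = 35/3  [DA ∥ CB ∩ AB ∥ DC]
   → C = (-23, 35/3)
5. E_x = -19/3  [E is the centroid of △BDF]
6. E_y = 17/9  [E is the centroid of △BDF]
   → E = (-19/3, 17/9)

C = (-23, 35/3)
D = (-2, 5/3)
E = (-19/3, 17/9)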